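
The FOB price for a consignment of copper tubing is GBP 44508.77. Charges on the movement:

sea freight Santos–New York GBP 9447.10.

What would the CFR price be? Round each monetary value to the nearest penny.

From FOB to CFR, the seller additionally bears: freight.
CFR price = 44508.77 + 9447.10 = 53955.87

CFR price: GBP 53955.87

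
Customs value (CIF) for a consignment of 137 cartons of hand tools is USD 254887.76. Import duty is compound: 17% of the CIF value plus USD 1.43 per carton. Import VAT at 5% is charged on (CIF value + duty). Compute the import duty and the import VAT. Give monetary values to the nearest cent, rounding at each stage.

Ad valorem component: 254887.76 × 17% = 43330.92
Specific component: 137 × 1.43 = 195.91
Import duty = 43330.92 + 195.91 = 43526.83
VAT base = CIF + duty = 254887.76 + 43526.83 = 298414.59
Import VAT = 298414.59 × 5% = 14920.73

Import duty: USD 43526.83; import VAT: USD 14920.73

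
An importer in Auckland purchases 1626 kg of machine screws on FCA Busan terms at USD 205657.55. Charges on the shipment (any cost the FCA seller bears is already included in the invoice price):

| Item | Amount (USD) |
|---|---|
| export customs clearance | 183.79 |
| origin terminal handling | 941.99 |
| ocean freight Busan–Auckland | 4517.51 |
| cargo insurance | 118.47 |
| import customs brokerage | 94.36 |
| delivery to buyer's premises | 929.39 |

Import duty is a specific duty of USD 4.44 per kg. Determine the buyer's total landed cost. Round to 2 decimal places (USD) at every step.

Total landed cost: USD 219478.71

FCA: the seller delivers export-cleared goods to the carrier; the buyer bears costs from that point.
Already in the invoice (seller's account under FCA): export clearance — exclude.
CIF value = FCA price + origin terminal + freight + insurance = 205657.55 + 941.99 + 4517.51 + 118.47 = 211235.52
Import duty = 1626 × 4.44 = 7219.44
Buyer bears: origin terminal 941.99 + freight 4517.51 + insurance 118.47 + brokerage 94.36 + delivery 929.39 + duty 7219.44 = 13821.16
Landed cost = invoice 205657.55 + 13821.16 = 219478.71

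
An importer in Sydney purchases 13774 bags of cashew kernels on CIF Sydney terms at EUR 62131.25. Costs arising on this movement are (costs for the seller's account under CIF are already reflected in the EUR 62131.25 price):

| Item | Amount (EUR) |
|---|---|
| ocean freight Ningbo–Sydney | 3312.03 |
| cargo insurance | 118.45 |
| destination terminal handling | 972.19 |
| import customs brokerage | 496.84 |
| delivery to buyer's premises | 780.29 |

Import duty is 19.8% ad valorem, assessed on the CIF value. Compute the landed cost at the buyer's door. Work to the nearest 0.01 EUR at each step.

Total landed cost: EUR 76682.56

CIF: the seller pays costs through ocean freight and marine insurance to the destination port.
Already in the invoice (seller's account under CIF): freight, insurance — exclude.
The CIF price already equals the CIF value: 62131.25
Import duty = 62131.25 × 19.8% = 12301.99
Buyer bears: destination terminal 972.19 + brokerage 496.84 + delivery 780.29 + duty 12301.99 = 14551.31
Landed cost = invoice 62131.25 + 14551.31 = 76682.56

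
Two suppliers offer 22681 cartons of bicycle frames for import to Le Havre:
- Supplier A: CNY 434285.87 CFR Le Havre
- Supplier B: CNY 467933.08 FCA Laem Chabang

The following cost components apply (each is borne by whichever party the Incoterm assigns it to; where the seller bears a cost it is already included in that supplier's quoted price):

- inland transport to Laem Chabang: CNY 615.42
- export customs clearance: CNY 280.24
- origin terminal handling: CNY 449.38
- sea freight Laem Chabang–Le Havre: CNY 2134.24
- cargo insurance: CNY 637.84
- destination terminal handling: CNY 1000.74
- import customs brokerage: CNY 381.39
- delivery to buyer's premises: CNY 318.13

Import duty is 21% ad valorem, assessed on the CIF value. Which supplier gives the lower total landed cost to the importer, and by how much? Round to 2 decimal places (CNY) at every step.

Supplier A is cheaper by CNY 43839.30

Supplier A (CFR):
CIF value = CFR price + insurance = 434285.87 + 637.84 = 434923.71
Import duty = 434923.71 × 21% = 91333.98
Buyer bears (A): 637.84 + 1000.74 + 381.39 + 318.13 = 2338.10
Landed cost (A) = invoice 434285.87 + 2338.10 + duty 91333.98 = 527957.95
Supplier B (FCA):
CIF value = FCA price + origin terminal + freight + insurance = 467933.08 + 449.38 + 2134.24 + 637.84 = 471154.54
Import duty = 471154.54 × 21% = 98942.45
Buyer bears (B): 449.38 + 2134.24 + 637.84 + 1000.74 + 381.39 + 318.13 = 4921.72
Landed cost (B) = invoice 467933.08 + 4921.72 + duty 98942.45 = 571797.25
Difference = |527957.95 − 571797.25| = 43839.30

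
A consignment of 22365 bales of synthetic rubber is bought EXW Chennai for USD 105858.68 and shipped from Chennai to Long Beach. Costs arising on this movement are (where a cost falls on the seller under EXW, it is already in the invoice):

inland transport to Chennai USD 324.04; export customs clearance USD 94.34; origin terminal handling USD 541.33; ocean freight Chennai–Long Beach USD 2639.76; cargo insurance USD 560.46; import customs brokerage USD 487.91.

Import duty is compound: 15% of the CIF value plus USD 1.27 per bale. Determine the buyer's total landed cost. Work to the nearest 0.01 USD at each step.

EXW: the seller makes goods available at their premises; the buyer bears all onward costs.
CIF value = EXW price + inland to port + export clearance + origin terminal + freight + insurance = 105858.68 + 324.04 + 94.34 + 541.33 + 2639.76 + 560.46 = 110018.61
Ad valorem component: 110018.61 × 15% = 16502.79
Specific component: 22365 × 1.27 = 28403.55
Import duty = 16502.79 + 28403.55 = 44906.34
Buyer bears: inland to port 324.04 + export clearance 94.34 + origin terminal 541.33 + freight 2639.76 + insurance 560.46 + brokerage 487.91 + duty 44906.34 = 49554.18
Landed cost = invoice 105858.68 + 49554.18 = 155412.86

Total landed cost: USD 155412.86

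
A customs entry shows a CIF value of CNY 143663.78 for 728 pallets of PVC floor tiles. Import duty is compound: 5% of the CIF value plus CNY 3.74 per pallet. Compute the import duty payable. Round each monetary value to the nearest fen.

Import duty: CNY 9905.91

Ad valorem component: 143663.78 × 5% = 7183.19
Specific component: 728 × 3.74 = 2722.72
Import duty = 7183.19 + 2722.72 = 9905.91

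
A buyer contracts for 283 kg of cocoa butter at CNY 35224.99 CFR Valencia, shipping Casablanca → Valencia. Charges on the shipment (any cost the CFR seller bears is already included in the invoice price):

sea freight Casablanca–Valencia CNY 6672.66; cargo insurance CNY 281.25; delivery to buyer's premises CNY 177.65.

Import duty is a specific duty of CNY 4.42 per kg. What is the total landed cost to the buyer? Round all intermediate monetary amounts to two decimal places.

CFR: the seller pays costs through ocean freight to the destination port, but not insurance.
Already in the invoice (seller's account under CFR): freight — exclude.
CIF value = CFR price + insurance = 35224.99 + 281.25 = 35506.24
Import duty = 283 × 4.42 = 1250.86
Buyer bears: insurance 281.25 + delivery 177.65 + duty 1250.86 = 1709.76
Landed cost = invoice 35224.99 + 1709.76 = 36934.75

Total landed cost: CNY 36934.75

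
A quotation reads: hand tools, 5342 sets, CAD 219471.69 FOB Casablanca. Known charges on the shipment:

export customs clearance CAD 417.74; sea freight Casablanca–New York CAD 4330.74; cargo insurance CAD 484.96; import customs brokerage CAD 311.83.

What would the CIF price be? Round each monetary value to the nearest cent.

CIF price: CAD 224287.39

Not relevant to the conversion: export clearance — on the seller under both FOB and CIF; already in the FOB price and stays in the CIF price. brokerage — on the buyer under both terms; not part of either seller's price.
From FOB to CIF, the seller additionally bears: freight, insurance.
CIF price = 219471.69 + 4330.74 + 484.96 = 224287.39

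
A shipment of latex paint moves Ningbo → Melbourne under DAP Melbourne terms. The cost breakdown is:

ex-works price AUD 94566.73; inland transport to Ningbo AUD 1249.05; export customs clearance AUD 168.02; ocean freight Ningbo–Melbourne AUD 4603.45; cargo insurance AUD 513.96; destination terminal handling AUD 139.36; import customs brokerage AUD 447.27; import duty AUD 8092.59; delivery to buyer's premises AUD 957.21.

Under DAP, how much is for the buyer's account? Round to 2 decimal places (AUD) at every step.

Buyer's account: AUD 8539.86

DAP: the seller bears all costs to the named destination except import duty and clearance.
Seller's account: goods 94566.73 + inland to port 1249.05 + export clearance 168.02 + freight 4603.45 + insurance 513.96 + destination terminal 139.36 + delivery 957.21 = 102197.78
Buyer's account: brokerage 447.27 + duty 8092.59 = 8539.86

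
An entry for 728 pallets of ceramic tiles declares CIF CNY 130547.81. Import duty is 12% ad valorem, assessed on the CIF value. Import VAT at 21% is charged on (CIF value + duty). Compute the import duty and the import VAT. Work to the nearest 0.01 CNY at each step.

Import duty = 130547.81 × 12% = 15665.74
VAT base = CIF + duty = 130547.81 + 15665.74 = 146213.55
Import VAT = 146213.55 × 21% = 30704.85

Import duty: CNY 15665.74; import VAT: CNY 30704.85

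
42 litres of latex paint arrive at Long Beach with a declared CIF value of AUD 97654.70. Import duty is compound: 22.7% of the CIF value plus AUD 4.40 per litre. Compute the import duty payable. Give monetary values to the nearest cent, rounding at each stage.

Ad valorem component: 97654.70 × 22.7% = 22167.62
Specific component: 42 × 4.40 = 184.80
Import duty = 22167.62 + 184.80 = 22352.42

Import duty: AUD 22352.42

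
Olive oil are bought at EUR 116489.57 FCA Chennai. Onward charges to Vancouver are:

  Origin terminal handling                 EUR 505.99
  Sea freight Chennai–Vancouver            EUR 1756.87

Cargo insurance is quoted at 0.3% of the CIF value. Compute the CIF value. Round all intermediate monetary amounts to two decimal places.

CIF value: EUR 119109.76

Let C be the CIF value. C = FCA price + pre-shipment costs + freight + 0.3% × C
C − 0.3% × C = 116489.57 + 505.99 + 1756.87
0.997 × C = 118752.43
C = 118752.43 / 0.997 = 119109.76
Insurance premium = 0.3% × 119109.76 = 357.33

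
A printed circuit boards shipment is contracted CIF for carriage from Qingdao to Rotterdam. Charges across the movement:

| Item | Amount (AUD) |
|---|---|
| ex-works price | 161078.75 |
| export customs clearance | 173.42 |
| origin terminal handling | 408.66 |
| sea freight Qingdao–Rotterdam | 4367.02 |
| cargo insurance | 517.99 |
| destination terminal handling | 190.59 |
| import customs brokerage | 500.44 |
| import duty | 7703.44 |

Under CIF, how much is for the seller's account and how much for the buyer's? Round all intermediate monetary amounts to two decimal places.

CIF: the seller pays costs through ocean freight and marine insurance to the destination port.
Seller's account: goods 161078.75 + export clearance 173.42 + origin terminal 408.66 + freight 4367.02 + insurance 517.99 = 166545.84
Buyer's account: destination terminal 190.59 + brokerage 500.44 + duty 7703.44 = 8394.47

Seller: AUD 166545.84; buyer: AUD 8394.47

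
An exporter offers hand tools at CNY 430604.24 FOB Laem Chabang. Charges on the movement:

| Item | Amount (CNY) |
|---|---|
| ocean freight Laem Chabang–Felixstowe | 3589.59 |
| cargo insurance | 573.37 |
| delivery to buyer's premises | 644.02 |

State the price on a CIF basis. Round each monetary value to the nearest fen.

Not relevant to the conversion: delivery — on the buyer under both terms; not part of either seller's price.
From FOB to CIF, the seller additionally bears: freight, insurance.
CIF price = 430604.24 + 3589.59 + 573.37 = 434767.20

CIF price: CNY 434767.20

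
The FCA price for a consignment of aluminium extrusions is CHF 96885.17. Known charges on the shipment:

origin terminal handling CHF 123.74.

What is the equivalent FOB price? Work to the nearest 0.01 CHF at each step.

From FCA to FOB, the seller additionally bears: origin terminal.
FOB price = 96885.17 + 123.74 = 97008.91

FOB price: CHF 97008.91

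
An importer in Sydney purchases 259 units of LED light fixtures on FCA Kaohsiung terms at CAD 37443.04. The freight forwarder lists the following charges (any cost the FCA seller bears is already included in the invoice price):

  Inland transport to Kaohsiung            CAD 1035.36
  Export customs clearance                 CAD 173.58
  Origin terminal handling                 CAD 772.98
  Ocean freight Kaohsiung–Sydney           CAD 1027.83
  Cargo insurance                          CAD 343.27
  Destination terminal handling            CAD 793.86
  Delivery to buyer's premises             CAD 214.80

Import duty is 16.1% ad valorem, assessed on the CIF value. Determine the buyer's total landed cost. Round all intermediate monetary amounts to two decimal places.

FCA: the seller delivers export-cleared goods to the carrier; the buyer bears costs from that point.
Already in the invoice (seller's account under FCA): inland to port, export clearance — exclude.
CIF value = FCA price + origin terminal + freight + insurance = 37443.04 + 772.98 + 1027.83 + 343.27 = 39587.12
Import duty = 39587.12 × 16.1% = 6373.53
Buyer bears: origin terminal 772.98 + freight 1027.83 + insurance 343.27 + destination terminal 793.86 + delivery 214.80 + duty 6373.53 = 9526.27
Landed cost = invoice 37443.04 + 9526.27 = 46969.31

Total landed cost: CAD 46969.31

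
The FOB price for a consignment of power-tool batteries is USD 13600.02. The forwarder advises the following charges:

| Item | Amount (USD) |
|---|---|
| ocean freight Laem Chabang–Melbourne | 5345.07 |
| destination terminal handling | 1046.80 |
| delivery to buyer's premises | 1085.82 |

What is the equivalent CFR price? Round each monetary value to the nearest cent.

CFR price: USD 18945.09

Not relevant to the conversion: delivery, destination terminal — on the buyer under both terms; not part of either seller's price.
From FOB to CFR, the seller additionally bears: freight.
CFR price = 13600.02 + 5345.07 = 18945.09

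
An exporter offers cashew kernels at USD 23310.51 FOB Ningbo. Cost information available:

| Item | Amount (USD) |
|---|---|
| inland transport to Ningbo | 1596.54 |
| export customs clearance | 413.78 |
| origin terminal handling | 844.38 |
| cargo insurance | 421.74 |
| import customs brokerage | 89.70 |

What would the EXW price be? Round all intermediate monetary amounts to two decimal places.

Not relevant to the conversion: brokerage, insurance — on the buyer under both terms; not part of either seller's price.
From FOB to EXW, the seller no longer bears: inland to port, export clearance, origin terminal.
EXW price = 23310.51 − 1596.54 − 413.78 − 844.38 = 20455.81

EXW price: USD 20455.81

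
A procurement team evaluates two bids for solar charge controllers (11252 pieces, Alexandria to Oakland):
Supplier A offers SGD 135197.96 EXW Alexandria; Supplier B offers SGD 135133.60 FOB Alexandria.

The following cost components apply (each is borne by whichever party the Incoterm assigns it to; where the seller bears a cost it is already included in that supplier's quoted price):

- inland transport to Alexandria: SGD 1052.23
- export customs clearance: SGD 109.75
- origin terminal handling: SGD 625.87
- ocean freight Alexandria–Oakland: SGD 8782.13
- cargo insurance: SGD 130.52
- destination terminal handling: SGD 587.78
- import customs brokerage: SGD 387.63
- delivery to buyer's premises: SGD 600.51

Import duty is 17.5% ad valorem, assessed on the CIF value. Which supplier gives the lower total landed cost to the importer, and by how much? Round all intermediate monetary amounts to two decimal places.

Supplier A (EXW):
CIF value = EXW price + inland to port + export clearance + origin terminal + freight + insurance = 135197.96 + 1052.23 + 109.75 + 625.87 + 8782.13 + 130.52 = 145898.46
Import duty = 145898.46 × 17.5% = 25532.23
Buyer bears (A): 1052.23 + 109.75 + 625.87 + 8782.13 + 130.52 + 587.78 + 387.63 + 600.51 = 12276.42
Landed cost (A) = invoice 135197.96 + 12276.42 + duty 25532.23 = 173006.61
Supplier B (FOB):
CIF value = FOB price + freight + insurance = 135133.60 + 8782.13 + 130.52 = 144046.25
Import duty = 144046.25 × 17.5% = 25208.09
Buyer bears (B): 8782.13 + 130.52 + 587.78 + 387.63 + 600.51 = 10488.57
Landed cost (B) = invoice 135133.60 + 10488.57 + duty 25208.09 = 170830.26
Difference = |173006.61 − 170830.26| = 2176.35

Supplier B is cheaper by SGD 2176.35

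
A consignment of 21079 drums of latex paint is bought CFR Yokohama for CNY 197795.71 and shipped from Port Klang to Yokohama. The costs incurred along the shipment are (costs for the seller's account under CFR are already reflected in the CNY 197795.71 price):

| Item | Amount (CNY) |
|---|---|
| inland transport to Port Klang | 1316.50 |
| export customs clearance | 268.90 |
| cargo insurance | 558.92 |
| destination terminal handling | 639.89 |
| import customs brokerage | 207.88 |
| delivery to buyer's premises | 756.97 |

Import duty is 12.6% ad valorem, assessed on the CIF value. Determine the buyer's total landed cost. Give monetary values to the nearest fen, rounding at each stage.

Total landed cost: CNY 224952.05

CFR: the seller pays costs through ocean freight to the destination port, but not insurance.
Already in the invoice (seller's account under CFR): inland to port, export clearance — exclude.
CIF value = CFR price + insurance = 197795.71 + 558.92 = 198354.63
Import duty = 198354.63 × 12.6% = 24992.68
Buyer bears: insurance 558.92 + destination terminal 639.89 + brokerage 207.88 + delivery 756.97 + duty 24992.68 = 27156.34
Landed cost = invoice 197795.71 + 27156.34 = 224952.05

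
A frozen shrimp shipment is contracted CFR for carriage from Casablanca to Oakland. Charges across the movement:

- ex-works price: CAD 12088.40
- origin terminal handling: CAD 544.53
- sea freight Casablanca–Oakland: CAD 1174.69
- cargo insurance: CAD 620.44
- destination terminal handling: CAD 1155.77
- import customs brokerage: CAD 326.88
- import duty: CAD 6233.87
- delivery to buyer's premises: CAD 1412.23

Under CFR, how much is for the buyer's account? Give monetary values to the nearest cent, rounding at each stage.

CFR: the seller pays costs through ocean freight to the destination port, but not insurance.
Seller's account: goods 12088.40 + origin terminal 544.53 + freight 1174.69 = 13807.62
Buyer's account: insurance 620.44 + destination terminal 1155.77 + brokerage 326.88 + duty 6233.87 + delivery 1412.23 = 9749.19

Buyer's account: CAD 9749.19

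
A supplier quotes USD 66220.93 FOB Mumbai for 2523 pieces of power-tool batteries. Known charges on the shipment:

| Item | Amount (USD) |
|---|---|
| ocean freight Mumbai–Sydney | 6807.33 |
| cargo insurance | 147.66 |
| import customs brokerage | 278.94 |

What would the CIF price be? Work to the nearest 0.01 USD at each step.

CIF price: USD 73175.92

Not relevant to the conversion: brokerage — on the buyer under both terms; not part of either seller's price.
From FOB to CIF, the seller additionally bears: freight, insurance.
CIF price = 66220.93 + 6807.33 + 147.66 = 73175.92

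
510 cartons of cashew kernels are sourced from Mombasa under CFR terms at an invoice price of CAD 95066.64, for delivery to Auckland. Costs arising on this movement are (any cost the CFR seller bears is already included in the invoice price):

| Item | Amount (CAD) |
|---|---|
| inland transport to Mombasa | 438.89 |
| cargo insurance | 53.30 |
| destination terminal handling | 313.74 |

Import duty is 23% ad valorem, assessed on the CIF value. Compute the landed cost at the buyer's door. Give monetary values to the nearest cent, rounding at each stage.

CFR: the seller pays costs through ocean freight to the destination port, but not insurance.
Already in the invoice (seller's account under CFR): inland to port — exclude.
CIF value = CFR price + insurance = 95066.64 + 53.30 = 95119.94
Import duty = 95119.94 × 23% = 21877.59
Buyer bears: insurance 53.30 + destination terminal 313.74 + duty 21877.59 = 22244.63
Landed cost = invoice 95066.64 + 22244.63 = 117311.27

Total landed cost: CAD 117311.27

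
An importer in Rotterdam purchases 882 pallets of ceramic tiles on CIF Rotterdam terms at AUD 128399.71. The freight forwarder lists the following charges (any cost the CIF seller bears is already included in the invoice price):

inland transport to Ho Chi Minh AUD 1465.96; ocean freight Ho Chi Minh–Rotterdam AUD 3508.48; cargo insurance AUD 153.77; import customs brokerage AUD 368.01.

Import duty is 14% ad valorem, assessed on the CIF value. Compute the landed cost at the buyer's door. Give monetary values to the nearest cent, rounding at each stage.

Total landed cost: AUD 146743.68

CIF: the seller pays costs through ocean freight and marine insurance to the destination port.
Already in the invoice (seller's account under CIF): inland to port, freight, insurance — exclude.
The CIF price already equals the CIF value: 128399.71
Import duty = 128399.71 × 14% = 17975.96
Buyer bears: brokerage 368.01 + duty 17975.96 = 18343.97
Landed cost = invoice 128399.71 + 18343.97 = 146743.68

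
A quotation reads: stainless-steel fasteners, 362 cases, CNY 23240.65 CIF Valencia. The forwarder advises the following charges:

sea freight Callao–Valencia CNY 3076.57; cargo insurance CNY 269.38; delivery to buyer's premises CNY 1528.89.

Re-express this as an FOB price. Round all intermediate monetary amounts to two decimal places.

Not relevant to the conversion: delivery — on the buyer under both terms; not part of either seller's price.
From CIF to FOB, the seller no longer bears: freight, insurance.
FOB price = 23240.65 − 3076.57 − 269.38 = 19894.70

FOB price: CNY 19894.70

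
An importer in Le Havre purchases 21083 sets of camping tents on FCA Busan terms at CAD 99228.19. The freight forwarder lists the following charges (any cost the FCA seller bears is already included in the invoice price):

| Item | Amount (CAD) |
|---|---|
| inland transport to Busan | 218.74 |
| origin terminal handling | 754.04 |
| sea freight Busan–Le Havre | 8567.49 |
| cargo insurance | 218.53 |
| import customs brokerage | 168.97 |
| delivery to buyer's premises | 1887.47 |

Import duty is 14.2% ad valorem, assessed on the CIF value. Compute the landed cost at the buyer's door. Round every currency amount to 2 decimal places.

FCA: the seller delivers export-cleared goods to the carrier; the buyer bears costs from that point.
Already in the invoice (seller's account under FCA): inland to port — exclude.
CIF value = FCA price + origin terminal + freight + insurance = 99228.19 + 754.04 + 8567.49 + 218.53 = 108768.25
Import duty = 108768.25 × 14.2% = 15445.09
Buyer bears: origin terminal 754.04 + freight 8567.49 + insurance 218.53 + brokerage 168.97 + delivery 1887.47 + duty 15445.09 = 27041.59
Landed cost = invoice 99228.19 + 27041.59 = 126269.78

Total landed cost: CAD 126269.78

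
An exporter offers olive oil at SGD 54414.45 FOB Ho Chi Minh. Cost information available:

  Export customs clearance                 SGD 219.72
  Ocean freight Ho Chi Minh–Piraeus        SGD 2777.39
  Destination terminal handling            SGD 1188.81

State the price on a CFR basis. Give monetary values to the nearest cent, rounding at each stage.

CFR price: SGD 57191.84

Not relevant to the conversion: export clearance — on the seller under both FOB and CFR; already in the FOB price and stays in the CFR price. destination terminal — on the buyer under both terms; not part of either seller's price.
From FOB to CFR, the seller additionally bears: freight.
CFR price = 54414.45 + 2777.39 = 57191.84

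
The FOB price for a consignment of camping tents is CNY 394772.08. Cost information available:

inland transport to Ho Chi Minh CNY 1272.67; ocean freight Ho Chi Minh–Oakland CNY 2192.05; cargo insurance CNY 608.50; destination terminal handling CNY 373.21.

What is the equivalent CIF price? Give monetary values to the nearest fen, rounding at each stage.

CIF price: CNY 397572.63

Not relevant to the conversion: inland to port — on the seller under both FOB and CIF; already in the FOB price and stays in the CIF price. destination terminal — on the buyer under both terms; not part of either seller's price.
From FOB to CIF, the seller additionally bears: freight, insurance.
CIF price = 394772.08 + 2192.05 + 608.50 = 397572.63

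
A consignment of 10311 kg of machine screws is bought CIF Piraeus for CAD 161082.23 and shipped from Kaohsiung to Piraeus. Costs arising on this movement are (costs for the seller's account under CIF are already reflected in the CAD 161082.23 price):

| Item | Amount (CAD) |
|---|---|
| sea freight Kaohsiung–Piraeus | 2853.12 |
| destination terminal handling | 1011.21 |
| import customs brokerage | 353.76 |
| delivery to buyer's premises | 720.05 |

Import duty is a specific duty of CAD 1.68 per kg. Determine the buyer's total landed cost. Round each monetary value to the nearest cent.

CIF: the seller pays costs through ocean freight and marine insurance to the destination port.
Already in the invoice (seller's account under CIF): freight — exclude.
The CIF price already equals the CIF value: 161082.23
Import duty = 10311 × 1.68 = 17322.48
Buyer bears: destination terminal 1011.21 + brokerage 353.76 + delivery 720.05 + duty 17322.48 = 19407.50
Landed cost = invoice 161082.23 + 19407.50 = 180489.73

Total landed cost: CAD 180489.73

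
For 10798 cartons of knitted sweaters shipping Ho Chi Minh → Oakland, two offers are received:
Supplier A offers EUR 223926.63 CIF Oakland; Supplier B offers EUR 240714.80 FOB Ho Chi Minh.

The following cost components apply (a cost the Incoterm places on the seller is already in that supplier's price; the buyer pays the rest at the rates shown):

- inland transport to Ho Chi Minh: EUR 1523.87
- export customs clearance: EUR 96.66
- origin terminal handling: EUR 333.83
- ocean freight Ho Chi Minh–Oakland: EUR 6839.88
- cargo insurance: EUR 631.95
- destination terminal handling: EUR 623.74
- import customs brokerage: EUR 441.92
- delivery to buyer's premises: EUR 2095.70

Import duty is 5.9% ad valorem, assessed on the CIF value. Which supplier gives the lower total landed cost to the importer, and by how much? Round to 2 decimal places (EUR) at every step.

Supplier A is cheaper by EUR 25691.34

Supplier A (CIF):
The CIF price already equals the CIF value: 223926.63
Import duty = 223926.63 × 5.9% = 13211.67
Buyer bears (A): 623.74 + 441.92 + 2095.70 = 3161.36
Landed cost (A) = invoice 223926.63 + 3161.36 + duty 13211.67 = 240299.66
Supplier B (FOB):
CIF value = FOB price + freight + insurance = 240714.80 + 6839.88 + 631.95 = 248186.63
Import duty = 248186.63 × 5.9% = 14643.01
Buyer bears (B): 6839.88 + 631.95 + 623.74 + 441.92 + 2095.70 = 10633.19
Landed cost (B) = invoice 240714.80 + 10633.19 + duty 14643.01 = 265991.00
Difference = |240299.66 − 265991.00| = 25691.34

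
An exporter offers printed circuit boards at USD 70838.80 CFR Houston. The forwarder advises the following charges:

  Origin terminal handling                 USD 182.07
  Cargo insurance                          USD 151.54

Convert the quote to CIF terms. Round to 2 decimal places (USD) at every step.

CIF price: USD 70990.34

Not relevant to the conversion: origin terminal — on the seller under both CFR and CIF; already in the CFR price and stays in the CIF price.
From CFR to CIF, the seller additionally bears: insurance.
CIF price = 70838.80 + 151.54 = 70990.34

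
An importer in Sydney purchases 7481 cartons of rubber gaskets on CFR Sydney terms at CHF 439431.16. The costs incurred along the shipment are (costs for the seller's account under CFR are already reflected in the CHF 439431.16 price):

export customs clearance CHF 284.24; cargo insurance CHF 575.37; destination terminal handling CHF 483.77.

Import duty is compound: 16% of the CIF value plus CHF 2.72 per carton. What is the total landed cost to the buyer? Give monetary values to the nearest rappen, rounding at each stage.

CFR: the seller pays costs through ocean freight to the destination port, but not insurance.
Already in the invoice (seller's account under CFR): export clearance — exclude.
CIF value = CFR price + insurance = 439431.16 + 575.37 = 440006.53
Ad valorem component: 440006.53 × 16% = 70401.04
Specific component: 7481 × 2.72 = 20348.32
Import duty = 70401.04 + 20348.32 = 90749.36
Buyer bears: insurance 575.37 + destination terminal 483.77 + duty 90749.36 = 91808.50
Landed cost = invoice 439431.16 + 91808.50 = 531239.66

Total landed cost: CHF 531239.66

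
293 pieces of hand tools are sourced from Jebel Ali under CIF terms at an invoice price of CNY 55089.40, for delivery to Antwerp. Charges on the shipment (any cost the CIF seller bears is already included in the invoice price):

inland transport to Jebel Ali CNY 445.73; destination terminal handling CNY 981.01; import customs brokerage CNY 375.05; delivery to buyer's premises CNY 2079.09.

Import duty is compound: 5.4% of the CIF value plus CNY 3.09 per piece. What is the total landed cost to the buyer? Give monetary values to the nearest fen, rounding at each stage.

CIF: the seller pays costs through ocean freight and marine insurance to the destination port.
Already in the invoice (seller's account under CIF): inland to port — exclude.
The CIF price already equals the CIF value: 55089.40
Ad valorem component: 55089.40 × 5.4% = 2974.83
Specific component: 293 × 3.09 = 905.37
Import duty = 2974.83 + 905.37 = 3880.20
Buyer bears: destination terminal 981.01 + brokerage 375.05 + delivery 2079.09 + duty 3880.20 = 7315.35
Landed cost = invoice 55089.40 + 7315.35 = 62404.75

Total landed cost: CNY 62404.75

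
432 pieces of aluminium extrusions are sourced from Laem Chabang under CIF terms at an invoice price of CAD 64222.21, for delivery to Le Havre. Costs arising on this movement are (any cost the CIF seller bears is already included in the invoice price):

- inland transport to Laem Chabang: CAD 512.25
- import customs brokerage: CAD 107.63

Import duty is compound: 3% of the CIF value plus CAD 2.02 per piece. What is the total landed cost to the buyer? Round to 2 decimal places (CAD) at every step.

CIF: the seller pays costs through ocean freight and marine insurance to the destination port.
Already in the invoice (seller's account under CIF): inland to port — exclude.
The CIF price already equals the CIF value: 64222.21
Ad valorem component: 64222.21 × 3% = 1926.67
Specific component: 432 × 2.02 = 872.64
Import duty = 1926.67 + 872.64 = 2799.31
Buyer bears: brokerage 107.63 + duty 2799.31 = 2906.94
Landed cost = invoice 64222.21 + 2906.94 = 67129.15

Total landed cost: CAD 67129.15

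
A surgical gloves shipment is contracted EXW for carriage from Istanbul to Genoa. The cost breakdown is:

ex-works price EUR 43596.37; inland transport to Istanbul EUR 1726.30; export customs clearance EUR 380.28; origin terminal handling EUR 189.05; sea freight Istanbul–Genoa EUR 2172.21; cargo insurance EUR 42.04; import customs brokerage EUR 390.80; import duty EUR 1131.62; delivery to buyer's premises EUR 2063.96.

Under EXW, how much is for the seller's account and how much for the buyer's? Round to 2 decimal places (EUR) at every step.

Seller: EUR 43596.37; buyer: EUR 8096.26

EXW: the seller makes goods available at their premises; the buyer bears all onward costs.
Seller's account: goods 43596.37 = 43596.37
Buyer's account: inland to port 1726.30 + export clearance 380.28 + origin terminal 189.05 + freight 2172.21 + insurance 42.04 + brokerage 390.80 + duty 1131.62 + delivery 2063.96 = 8096.26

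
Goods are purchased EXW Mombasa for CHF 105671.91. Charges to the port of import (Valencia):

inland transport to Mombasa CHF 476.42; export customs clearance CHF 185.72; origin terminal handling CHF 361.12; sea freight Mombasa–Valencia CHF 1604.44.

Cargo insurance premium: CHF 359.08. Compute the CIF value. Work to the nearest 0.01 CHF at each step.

CIF value: CHF 108658.69

CIF = EXW price + pre-shipment costs + freight + insurance
CIF = 105671.91 + 476.42 + 185.72 + 361.12 + 1604.44 + 359.08 = 108658.69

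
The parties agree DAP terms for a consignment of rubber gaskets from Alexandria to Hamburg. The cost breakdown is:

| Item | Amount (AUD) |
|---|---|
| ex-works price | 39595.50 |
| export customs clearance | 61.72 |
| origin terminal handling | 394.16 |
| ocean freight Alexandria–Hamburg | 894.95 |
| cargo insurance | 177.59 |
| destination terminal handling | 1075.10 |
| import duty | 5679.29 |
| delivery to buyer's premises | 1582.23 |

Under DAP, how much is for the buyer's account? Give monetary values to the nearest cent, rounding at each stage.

Buyer's account: AUD 5679.29

DAP: the seller bears all costs to the named destination except import duty and clearance.
Seller's account: goods 39595.50 + export clearance 61.72 + origin terminal 394.16 + freight 894.95 + insurance 177.59 + destination terminal 1075.10 + delivery 1582.23 = 43781.25
Buyer's account: duty 5679.29 = 5679.29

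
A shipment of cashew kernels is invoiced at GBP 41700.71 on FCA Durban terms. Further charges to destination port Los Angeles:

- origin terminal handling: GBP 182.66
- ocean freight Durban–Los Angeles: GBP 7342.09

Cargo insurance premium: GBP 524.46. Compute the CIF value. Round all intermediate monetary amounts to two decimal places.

CIF value: GBP 49749.92

CIF = FCA price + pre-shipment costs + freight + insurance
CIF = 41700.71 + 182.66 + 7342.09 + 524.46 = 49749.92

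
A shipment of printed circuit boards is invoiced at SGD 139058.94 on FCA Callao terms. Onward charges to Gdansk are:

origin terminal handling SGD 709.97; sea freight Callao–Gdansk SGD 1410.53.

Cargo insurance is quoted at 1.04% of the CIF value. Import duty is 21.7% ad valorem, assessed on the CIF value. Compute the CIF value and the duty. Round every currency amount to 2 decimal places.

CIF value: SGD 142663.14; import duty: SGD 30957.90

Let C be the CIF value. C = FCA price + pre-shipment costs + freight + 1.04% × C
C − 1.04% × C = 139058.94 + 709.97 + 1410.53
0.9896 × C = 141179.44
C = 141179.44 / 0.9896 = 142663.14
Insurance premium = 1.04% × 142663.14 = 1483.70
Import duty = 142663.14 × 21.7% = 30957.90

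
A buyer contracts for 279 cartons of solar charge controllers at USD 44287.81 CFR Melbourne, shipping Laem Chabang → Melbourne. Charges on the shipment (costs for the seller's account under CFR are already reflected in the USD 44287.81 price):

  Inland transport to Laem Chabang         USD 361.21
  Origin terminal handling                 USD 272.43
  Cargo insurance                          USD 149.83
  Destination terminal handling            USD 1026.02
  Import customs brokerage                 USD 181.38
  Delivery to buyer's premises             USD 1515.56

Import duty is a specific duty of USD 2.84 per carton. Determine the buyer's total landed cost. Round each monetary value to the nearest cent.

CFR: the seller pays costs through ocean freight to the destination port, but not insurance.
Already in the invoice (seller's account under CFR): inland to port, origin terminal — exclude.
CIF value = CFR price + insurance = 44287.81 + 149.83 = 44437.64
Import duty = 279 × 2.84 = 792.36
Buyer bears: insurance 149.83 + destination terminal 1026.02 + brokerage 181.38 + delivery 1515.56 + duty 792.36 = 3665.15
Landed cost = invoice 44287.81 + 3665.15 = 47952.96

Total landed cost: USD 47952.96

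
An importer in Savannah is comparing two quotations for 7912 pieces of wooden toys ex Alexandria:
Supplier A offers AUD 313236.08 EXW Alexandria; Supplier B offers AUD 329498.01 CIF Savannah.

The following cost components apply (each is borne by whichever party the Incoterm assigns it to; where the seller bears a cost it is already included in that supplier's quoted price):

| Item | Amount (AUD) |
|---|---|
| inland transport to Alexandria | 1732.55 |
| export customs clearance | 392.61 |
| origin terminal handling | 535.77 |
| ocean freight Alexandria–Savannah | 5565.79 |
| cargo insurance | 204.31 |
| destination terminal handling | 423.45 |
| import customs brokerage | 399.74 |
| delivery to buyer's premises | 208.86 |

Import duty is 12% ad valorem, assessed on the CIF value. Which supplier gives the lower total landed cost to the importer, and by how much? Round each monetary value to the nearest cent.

Supplier A is cheaper by AUD 8770.61

Supplier A (EXW):
CIF value = EXW price + inland to port + export clearance + origin terminal + freight + insurance = 313236.08 + 1732.55 + 392.61 + 535.77 + 5565.79 + 204.31 = 321667.11
Import duty = 321667.11 × 12% = 38600.05
Buyer bears (A): 1732.55 + 392.61 + 535.77 + 5565.79 + 204.31 + 423.45 + 399.74 + 208.86 = 9463.08
Landed cost (A) = invoice 313236.08 + 9463.08 + duty 38600.05 = 361299.21
Supplier B (CIF):
The CIF price already equals the CIF value: 329498.01
Import duty = 329498.01 × 12% = 39539.76
Buyer bears (B): 423.45 + 399.74 + 208.86 = 1032.05
Landed cost (B) = invoice 329498.01 + 1032.05 + duty 39539.76 = 370069.82
Difference = |361299.21 − 370069.82| = 8770.61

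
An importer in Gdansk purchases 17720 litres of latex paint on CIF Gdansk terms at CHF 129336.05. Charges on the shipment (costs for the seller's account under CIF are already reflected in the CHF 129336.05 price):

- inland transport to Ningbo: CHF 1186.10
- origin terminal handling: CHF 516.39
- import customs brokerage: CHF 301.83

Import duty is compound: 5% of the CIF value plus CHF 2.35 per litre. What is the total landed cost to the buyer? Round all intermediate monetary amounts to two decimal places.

Total landed cost: CHF 177746.68

CIF: the seller pays costs through ocean freight and marine insurance to the destination port.
Already in the invoice (seller's account under CIF): inland to port, origin terminal — exclude.
The CIF price already equals the CIF value: 129336.05
Ad valorem component: 129336.05 × 5% = 6466.80
Specific component: 17720 × 2.35 = 41642.00
Import duty = 6466.80 + 41642.00 = 48108.80
Buyer bears: brokerage 301.83 + duty 48108.80 = 48410.63
Landed cost = invoice 129336.05 + 48410.63 = 177746.68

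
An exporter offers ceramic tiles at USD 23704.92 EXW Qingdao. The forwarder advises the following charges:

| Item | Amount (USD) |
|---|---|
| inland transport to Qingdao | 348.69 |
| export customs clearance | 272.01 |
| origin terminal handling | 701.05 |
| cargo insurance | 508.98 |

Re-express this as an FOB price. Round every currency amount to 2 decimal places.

Not relevant to the conversion: insurance — on the buyer under both terms; not part of either seller's price.
From EXW to FOB, the seller additionally bears: inland to port, export clearance, origin terminal.
FOB price = 23704.92 + 348.69 + 272.01 + 701.05 = 25026.67

FOB price: USD 25026.67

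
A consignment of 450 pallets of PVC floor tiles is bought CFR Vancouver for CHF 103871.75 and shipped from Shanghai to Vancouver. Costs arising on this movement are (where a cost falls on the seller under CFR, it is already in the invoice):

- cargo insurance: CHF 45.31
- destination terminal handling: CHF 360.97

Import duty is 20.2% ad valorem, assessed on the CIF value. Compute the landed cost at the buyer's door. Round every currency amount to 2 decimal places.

Total landed cost: CHF 125269.28

CFR: the seller pays costs through ocean freight to the destination port, but not insurance.
CIF value = CFR price + insurance = 103871.75 + 45.31 = 103917.06
Import duty = 103917.06 × 20.2% = 20991.25
Buyer bears: insurance 45.31 + destination terminal 360.97 + duty 20991.25 = 21397.53
Landed cost = invoice 103871.75 + 21397.53 = 125269.28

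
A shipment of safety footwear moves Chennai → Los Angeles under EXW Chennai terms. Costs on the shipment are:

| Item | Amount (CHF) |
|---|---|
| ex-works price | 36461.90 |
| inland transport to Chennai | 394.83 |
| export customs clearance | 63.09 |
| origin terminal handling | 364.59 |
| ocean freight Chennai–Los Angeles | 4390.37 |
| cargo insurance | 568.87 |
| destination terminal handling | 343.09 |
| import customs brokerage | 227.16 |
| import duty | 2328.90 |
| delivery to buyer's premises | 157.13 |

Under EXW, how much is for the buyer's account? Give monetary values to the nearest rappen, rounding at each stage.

Buyer's account: CHF 8838.03

EXW: the seller makes goods available at their premises; the buyer bears all onward costs.
Seller's account: goods 36461.90 = 36461.90
Buyer's account: inland to port 394.83 + export clearance 63.09 + origin terminal 364.59 + freight 4390.37 + insurance 568.87 + destination terminal 343.09 + brokerage 227.16 + duty 2328.90 + delivery 157.13 = 8838.03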